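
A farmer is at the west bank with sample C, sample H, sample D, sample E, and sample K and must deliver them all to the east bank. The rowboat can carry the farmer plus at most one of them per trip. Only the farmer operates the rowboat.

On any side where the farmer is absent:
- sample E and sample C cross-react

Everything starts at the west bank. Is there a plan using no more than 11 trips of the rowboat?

Yes — this plan uses 9 crossings (≤ 11):
1. Farmer goes to the east bank with sample C.
2. Farmer goes back to the west bank alone.
3. Farmer goes to the east bank with sample H.
4. Farmer goes back to the west bank alone.
5. Farmer goes to the east bank with sample D.
6. Farmer goes back to the west bank alone.
7. Farmer goes to the east bank with sample K.
8. Farmer goes back to the west bank alone.
9. Farmer goes to the east bank with sample E.

Yes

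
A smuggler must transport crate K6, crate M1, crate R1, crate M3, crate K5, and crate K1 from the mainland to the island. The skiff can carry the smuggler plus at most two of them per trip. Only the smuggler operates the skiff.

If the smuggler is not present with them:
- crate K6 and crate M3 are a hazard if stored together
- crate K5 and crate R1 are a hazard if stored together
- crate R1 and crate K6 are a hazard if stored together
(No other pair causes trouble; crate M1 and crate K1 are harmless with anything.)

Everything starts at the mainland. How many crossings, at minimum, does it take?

5

Counting alone: the smuggler can take at most 2 across per trip to the island, so moving all 6 needs at least 3 loaded trips out, with a return between consecutive ones — at least 5 crossings.
The plan below uses exactly 5 crossings, so it is optimal:
1. Smuggler goes to the island with crate K5 and crate K6.
2. Smuggler goes back to the mainland alone.
3. Smuggler goes to the island with crate K1 and crate M1.
4. Smuggler goes back to the mainland alone.
5. Smuggler goes to the island with crate M3 and crate R1.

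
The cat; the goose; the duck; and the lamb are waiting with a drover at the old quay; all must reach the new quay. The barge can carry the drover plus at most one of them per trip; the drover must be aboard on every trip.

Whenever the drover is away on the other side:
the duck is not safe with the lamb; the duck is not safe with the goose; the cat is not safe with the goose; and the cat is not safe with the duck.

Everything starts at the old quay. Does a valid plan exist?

No

Whatever the first load, the items left behind include a forbidden pair without the drover. No opening move is safe, so no plan exists.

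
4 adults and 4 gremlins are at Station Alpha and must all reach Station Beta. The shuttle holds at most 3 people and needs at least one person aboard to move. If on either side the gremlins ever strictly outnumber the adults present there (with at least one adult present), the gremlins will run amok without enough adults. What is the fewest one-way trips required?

9

Counting alone: each trip to Station Beta takes at most 3 across and each return brings at least 1 back, so after t trips out (and t−1 returns) at most 3t − (t−1) of the 8 are across; that first reaches 8 at t = 4, so at least 7 crossings are needed.
The safety rule pushes this higher. Following every safe sequence of crossings, the most of the 8 that can be at Station Beta as the shuttle arrives there on crossing 7 is 7 — never all 8.
So no plan with fewer than 9 crossings exists, and this one achieves 9:
1. 2 gremlins → Station Beta.  (Station Alpha: 4A 2G; Station Beta: 0A 2G)
2. 1 gremlin ← Station Alpha.  (Station Alpha: 4A 3G; Station Beta: 0A 1G)
3. 3 gremlins → Station Beta.  (Station Alpha: 4A 0G; Station Beta: 0A 4G)
4. 1 gremlin ← Station Alpha.  (Station Alpha: 4A 1G; Station Beta: 0A 3G)
5. 3 adults → Station Beta.  (Station Alpha: 1A 1G; Station Beta: 3A 3G)
6. 1 adult and 1 gremlin ← Station Alpha.  (Station Alpha: 2A 2G; Station Beta: 2A 2G)
7. 2 adults → Station Beta.  (Station Alpha: 0A 2G; Station Beta: 4A 2G)
8. 1 gremlin ← Station Alpha.  (Station Alpha: 0A 3G; Station Beta: 4A 1G)
9. 3 gremlins → Station Beta.  (Station Alpha: 0A 0G; Station Beta: 4A 4G)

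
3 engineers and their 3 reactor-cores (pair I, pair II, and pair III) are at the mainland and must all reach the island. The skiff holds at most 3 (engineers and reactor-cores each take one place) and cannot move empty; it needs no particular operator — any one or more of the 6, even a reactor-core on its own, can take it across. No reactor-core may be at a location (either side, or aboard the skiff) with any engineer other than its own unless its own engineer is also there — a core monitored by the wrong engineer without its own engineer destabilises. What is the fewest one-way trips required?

Counting alone: each trip to the island takes at most 3 across and each return brings at least 1 back, so after t trips out (and t−1 returns) at most 3t − (t−1) of the 6 are across; that first reaches 6 at t = 3, so at least 5 crossings are needed.
The plan below uses exactly 5 crossings, so it is optimal:
1. engineer I and reactor-core I cross → the island.
2. engineer I crosses ← the mainland.
3. engineer I, engineer II, and engineer III cross → the island.
4. reactor-core I crosses ← the mainland.
5. reactor-core I, reactor-core II, and reactor-core III cross → the island.

5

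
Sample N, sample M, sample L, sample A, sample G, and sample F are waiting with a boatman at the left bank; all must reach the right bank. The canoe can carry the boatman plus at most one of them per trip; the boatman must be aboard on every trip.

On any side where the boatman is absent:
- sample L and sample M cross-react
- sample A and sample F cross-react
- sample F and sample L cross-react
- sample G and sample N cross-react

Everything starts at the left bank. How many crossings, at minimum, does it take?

Whatever the first load, the items left behind include a forbidden pair without the boatman. No opening move is safe, so no plan exists.

impossible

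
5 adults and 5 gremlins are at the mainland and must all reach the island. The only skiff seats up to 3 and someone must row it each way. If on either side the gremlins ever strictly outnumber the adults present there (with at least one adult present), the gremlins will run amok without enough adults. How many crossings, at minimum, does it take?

Counting alone: each trip to the island takes at most 3 across and each return brings at least 1 back, so after t trips out (and t−1 returns) at most 3t − (t−1) of the 10 are across; that first reaches 10 at t = 5, so at least 9 crossings are needed.
The safety rule pushes this higher. Following every safe sequence of crossings, the most of the 10 that can be at the island as the skiff arrives there on crossing 9 is 9 — never all 10.
So no plan with fewer than 11 crossings exists, and this one achieves 11:
1. 2 gremlins → the island.  (the mainland: 5A 3G; the island: 0A 2G)
2. 1 gremlin ← the mainland.  (the mainland: 5A 4G; the island: 0A 1G)
3. 3 gremlins → the island.  (the mainland: 5A 1G; the island: 0A 4G)
4. 1 gremlin ← the mainland.  (the mainland: 5A 2G; the island: 0A 3G)
5. 3 adults → the island.  (the mainland: 2A 2G; the island: 3A 3G)
6. 1 adult and 1 gremlin ← the mainland.  (the mainland: 3A 3G; the island: 2A 2G)
7. 3 adults → the island.  (the mainland: 0A 3G; the island: 5A 2G)
8. 1 gremlin ← the mainland.  (the mainland: 0A 4G; the island: 5A 1G)
9. 2 gremlins → the island.  (the mainland: 0A 2G; the island: 5A 3G)
10. 1 gremlin ← the mainland.  (the mainland: 0A 3G; the island: 5A 2G)
11. 3 gremlins → the island.  (the mainland: 0A 0G; the island: 5A 5G)

11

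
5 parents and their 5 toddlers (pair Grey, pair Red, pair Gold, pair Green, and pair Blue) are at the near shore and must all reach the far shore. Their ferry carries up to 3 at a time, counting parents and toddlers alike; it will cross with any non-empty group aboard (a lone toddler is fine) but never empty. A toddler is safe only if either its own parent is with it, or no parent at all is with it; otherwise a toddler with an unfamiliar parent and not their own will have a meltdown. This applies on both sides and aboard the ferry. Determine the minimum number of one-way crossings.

11

Counting alone: each trip to the far shore takes at most 3 across and each return brings at least 1 back, so after t trips out (and t−1 returns) at most 3t − (t−1) of the 10 are across; that first reaches 10 at t = 5, so at least 9 crossings are needed.
The safety rule pushes this higher. Following every safe sequence of crossings, the most of the 10 that can be at the far shore as the ferry arrives there on crossing 9 is 9 — never all 10.
So no plan with fewer than 11 crossings exists, and this one achieves 11:
1. parent Grey and toddler Grey cross → the far shore.
2. parent Grey crosses ← the near shore.
3. toddler Gold, toddler Green, and toddler Red cross → the far shore.
4. toddler Grey crosses ← the near shore.
5. parent Gold, parent Green, and parent Red cross → the far shore.
6. parent Red and toddler Red cross ← the near shore.
7. parent Blue, parent Grey, and parent Red cross → the far shore.
8. toddler Gold crosses ← the near shore.
9. toddler Grey and toddler Red cross → the far shore.
10. toddler Grey crosses ← the near shore.
11. toddler Blue, toddler Gold, and toddler Grey cross → the far shore.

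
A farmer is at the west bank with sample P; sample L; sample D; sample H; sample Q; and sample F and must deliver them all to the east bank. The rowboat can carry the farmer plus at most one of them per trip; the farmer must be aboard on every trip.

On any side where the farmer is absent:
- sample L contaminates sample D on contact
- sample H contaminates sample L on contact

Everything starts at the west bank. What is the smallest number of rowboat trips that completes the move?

13

Counting alone: the farmer can take at most 1 across per trip to the east bank, so moving all 6 needs at least 6 loaded trips out, with a return between consecutive ones — at least 11 crossings.
The safety rule pushes this higher. Following every safe sequence of crossings, the most of the 6 that can be at the east bank as the rowboat arrives there on crossing 11 is 5 — never all 6.
So no plan with fewer than 13 crossings exists, and this one achieves 13:
1. Farmer goes to the east bank with sample L.  [the west bank: sample D, sample F, sample H, sample P, sample Q | the east bank: sample L]
2. Farmer goes back to the west bank alone.  [the west bank: sample D, sample F, sample H, sample P, sample Q | the east bank: sample L]
3. Farmer goes to the east bank with sample P.  [the west bank: sample D, sample F, sample H, sample Q | the east bank: sample L, sample P]
4. Farmer goes back to the west bank alone.  [the west bank: sample D, sample F, sample H, sample Q | the east bank: sample L, sample P]
5. Farmer goes to the east bank with sample D.  [the west bank: sample F, sample H, sample Q | the east bank: sample D, sample L, sample P]
6. Farmer goes back to the west bank with sample L.  [the west bank: sample F, sample H, sample L, sample Q | the east bank: sample D, sample P]
7. Farmer goes to the east bank with sample H.  [the west bank: sample F, sample L, sample Q | the east bank: sample D, sample H, sample P]
8. Farmer goes back to the west bank alone.  [the west bank: sample F, sample L, sample Q | the east bank: sample D, sample H, sample P]
9. Farmer goes to the east bank with sample Q.  [the west bank: sample F, sample L | the east bank: sample D, sample H, sample P, sample Q]
10. Farmer goes back to the west bank alone.  [the west bank: sample F, sample L | the east bank: sample D, sample H, sample P, sample Q]
11. Farmer goes to the east bank with sample F.  [the west bank: sample L | the east bank: sample D, sample F, sample H, sample P, sample Q]
12. Farmer goes back to the west bank alone.  [the west bank: sample L | the east bank: sample D, sample F, sample H, sample P, sample Q]
13. Farmer goes to the east bank with sample L.  [the west bank: — | the east bank: sample D, sample F, sample H, sample L, sample P, sample Q]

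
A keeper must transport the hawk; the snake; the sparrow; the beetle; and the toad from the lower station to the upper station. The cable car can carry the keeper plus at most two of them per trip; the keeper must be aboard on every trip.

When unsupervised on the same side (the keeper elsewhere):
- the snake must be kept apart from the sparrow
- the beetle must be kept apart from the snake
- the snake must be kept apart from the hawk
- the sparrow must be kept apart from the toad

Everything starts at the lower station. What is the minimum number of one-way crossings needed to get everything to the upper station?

Counting alone: the keeper can take at most 2 across per trip to the upper station, so moving all 5 needs at least 3 loaded trips out, with a return between consecutive ones — at least 5 crossings.
The plan below uses exactly 5 crossings, so it is optimal:
1. Keeper goes to the upper station with the snake and the sparrow.  [the lower station: the beetle, the hawk, the toad | the upper station: the snake, the sparrow]
2. Keeper goes back to the lower station with the snake.  [the lower station: the beetle, the hawk, the snake, the toad | the upper station: the sparrow]
3. Keeper goes to the upper station with the beetle and the hawk.  [the lower station: the snake, the toad | the upper station: the beetle, the hawk, the sparrow]
4. Keeper goes back to the lower station alone.  [the lower station: the snake, the toad | the upper station: the beetle, the hawk, the sparrow]
5. Keeper goes to the upper station with the snake and the toad.  [the lower station: — | the upper station: the beetle, the hawk, the snake, the sparrow, the toad]

5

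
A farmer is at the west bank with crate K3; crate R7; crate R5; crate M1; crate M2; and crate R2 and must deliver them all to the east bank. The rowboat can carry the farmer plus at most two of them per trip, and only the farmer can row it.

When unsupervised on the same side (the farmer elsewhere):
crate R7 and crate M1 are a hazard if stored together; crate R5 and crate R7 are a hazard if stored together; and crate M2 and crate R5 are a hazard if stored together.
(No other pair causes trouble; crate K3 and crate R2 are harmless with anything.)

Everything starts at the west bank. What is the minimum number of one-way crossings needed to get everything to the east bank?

Counting alone: the farmer can take at most 2 across per trip to the east bank, so moving all 6 needs at least 3 loaded trips out, with a return between consecutive ones — at least 5 crossings.
The plan below uses exactly 5 crossings, so it is optimal:
1. Farmer goes to the east bank with crate M2 and crate R7.  [the west bank: crate K3, crate M1, crate R2, crate R5 | the east bank: crate M2, crate R7]
2. Farmer goes back to the west bank alone.  [the west bank: crate K3, crate M1, crate R2, crate R5 | the east bank: crate M2, crate R7]
3. Farmer goes to the east bank with crate K3 and crate R2.  [the west bank: crate M1, crate R5 | the east bank: crate K3, crate M2, crate R2, crate R7]
4. Farmer goes back to the west bank alone.  [the west bank: crate M1, crate R5 | the east bank: crate K3, crate M2, crate R2, crate R7]
5. Farmer goes to the east bank with crate M1 and crate R5.  [the west bank: — | the east bank: crate K3, crate M1, crate M2, crate R2, crate R5, crate R7]

5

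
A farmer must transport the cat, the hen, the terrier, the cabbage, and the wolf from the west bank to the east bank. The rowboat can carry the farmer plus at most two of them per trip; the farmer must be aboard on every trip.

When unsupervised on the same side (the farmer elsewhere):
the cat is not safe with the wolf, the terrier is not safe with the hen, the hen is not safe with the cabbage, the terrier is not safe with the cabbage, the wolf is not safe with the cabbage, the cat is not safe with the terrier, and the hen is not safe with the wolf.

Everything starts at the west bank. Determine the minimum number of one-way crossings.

impossible

Whatever the first load, the items left behind include a forbidden pair without the farmer. No opening move is safe, so no plan exists.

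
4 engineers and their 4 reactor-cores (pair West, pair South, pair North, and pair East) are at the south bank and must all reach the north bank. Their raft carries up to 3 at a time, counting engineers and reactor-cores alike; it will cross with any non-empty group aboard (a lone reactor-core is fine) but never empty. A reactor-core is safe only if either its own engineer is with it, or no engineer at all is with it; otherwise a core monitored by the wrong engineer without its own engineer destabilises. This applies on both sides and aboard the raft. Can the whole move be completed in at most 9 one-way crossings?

Yes

Yes — this plan uses 9 crossings (≤ 9):
1. engineer West and reactor-core West cross → the north bank.
2. engineer West crosses ← the south bank.
3. engineer South, engineer West, and reactor-core South cross → the north bank.
4. engineer West and reactor-core West cross ← the south bank.
5. engineer East, engineer North, and engineer West cross → the north bank.
6. reactor-core South crosses ← the south bank.
7. reactor-core South and reactor-core West cross → the north bank.
8. reactor-core West crosses ← the south bank.
9. reactor-core East, reactor-core North, and reactor-core West cross → the north bank.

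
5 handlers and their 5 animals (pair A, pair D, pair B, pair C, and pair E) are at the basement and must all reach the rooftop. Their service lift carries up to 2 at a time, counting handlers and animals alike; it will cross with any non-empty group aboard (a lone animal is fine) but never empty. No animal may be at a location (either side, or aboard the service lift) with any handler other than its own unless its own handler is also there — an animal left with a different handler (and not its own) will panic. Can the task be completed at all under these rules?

No

Following every safe sequence of crossings from the start, the most of the 10 that can be at the rooftop as the service lift arrives there on crossings 1, 3, 5, 7 is 2, 3, 4, 5 respectively; the best ever achieved is 5 of 10.
From crossing 9 on, no configuration arises that was not already reachable earlier: only 82 distinct safe configurations (who is on which side, and where the service lift is) can ever be reached, none of them has everyone across, and every continuation just revisits them. So no valid plan exists.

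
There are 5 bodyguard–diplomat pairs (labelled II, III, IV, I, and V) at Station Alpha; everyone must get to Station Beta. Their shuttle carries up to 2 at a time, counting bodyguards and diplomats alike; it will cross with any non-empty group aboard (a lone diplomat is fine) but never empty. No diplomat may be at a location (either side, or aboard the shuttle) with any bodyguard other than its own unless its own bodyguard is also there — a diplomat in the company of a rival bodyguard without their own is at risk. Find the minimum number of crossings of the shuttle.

impossible

Following every safe sequence of crossings from the start, the most of the 10 that can be at Station Beta as the shuttle arrives there on crossings 1, 3, 5, 7 is 2, 3, 4, 5 respectively; the best ever achieved is 5 of 10.
From crossing 9 on, no configuration arises that was not already reachable earlier: only 82 distinct safe configurations (who is on which side, and where the shuttle is) can ever be reached, none of them has everyone across, and every continuation just revisits them. So no valid plan exists.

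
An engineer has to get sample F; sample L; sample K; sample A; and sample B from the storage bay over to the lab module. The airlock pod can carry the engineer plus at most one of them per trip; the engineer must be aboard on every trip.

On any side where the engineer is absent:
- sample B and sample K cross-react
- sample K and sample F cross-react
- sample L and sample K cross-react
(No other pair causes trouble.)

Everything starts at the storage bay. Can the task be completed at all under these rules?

No

Following every safe sequence of crossings from the start, the most of the 5 that can be at the lab module as the airlock pod arrives there on crossings 1, 3, 5 is 1, 2, 3 respectively; the best ever achieved is 3 of 5.
From crossing 7 on, no configuration arises that was not already reachable earlier: only 18 distinct safe configurations (who is on which side, and where the airlock pod is) can ever be reached, none of them has everyone across, and every continuation just revisits them. So no valid plan exists.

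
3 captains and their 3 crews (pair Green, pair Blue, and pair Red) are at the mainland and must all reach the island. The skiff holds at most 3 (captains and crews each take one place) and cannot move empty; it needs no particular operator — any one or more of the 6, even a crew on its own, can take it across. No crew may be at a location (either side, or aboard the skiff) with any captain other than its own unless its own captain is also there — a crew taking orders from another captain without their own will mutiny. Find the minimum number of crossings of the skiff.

5

Counting alone: each trip to the island takes at most 3 across and each return brings at least 1 back, so after t trips out (and t−1 returns) at most 3t − (t−1) of the 6 are across; that first reaches 6 at t = 3, so at least 5 crossings are needed.
The plan below uses exactly 5 crossings, so it is optimal:
1. captain Green and crew Green cross → the island.
2. captain Green crosses ← the mainland.
3. captain Blue, captain Green, and captain Red cross → the island.
4. crew Green crosses ← the mainland.
5. crew Blue, crew Green, and crew Red cross → the island.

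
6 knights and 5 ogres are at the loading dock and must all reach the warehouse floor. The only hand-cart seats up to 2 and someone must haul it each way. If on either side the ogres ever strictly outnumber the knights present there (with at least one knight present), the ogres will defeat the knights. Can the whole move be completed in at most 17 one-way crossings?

Counting alone: each trip to the warehouse floor takes at most 2 across and each return brings at least 1 back, so after t trips out (and t−1 returns) at most 2t − (t−1) of the 11 are across; that first reaches 11 at t = 10, so at least 19 crossings are needed.
Since 17 < 19, 17 crossings cannot be enough. (The shortest complete plan in fact takes 19:)
1. 2 ogres → the warehouse floor.  (the loading dock: 6K 3O; the warehouse floor: 0K 2O)
2. 1 ogre ← the loading dock.  (the loading dock: 6K 4O; the warehouse floor: 0K 1O)
3. 2 ogres → the warehouse floor.  (the loading dock: 6K 2O; the warehouse floor: 0K 3O)
4. 1 ogre ← the loading dock.  (the loading dock: 6K 3O; the warehouse floor: 0K 2O)
5. 2 knights → the warehouse floor.  (the loading dock: 4K 3O; the warehouse floor: 2K 2O)
6. 1 ogre ← the loading dock.  (the loading dock: 4K 4O; the warehouse floor: 2K 1O)
7. 1 knight and 1 ogre → the warehouse floor.  (the loading dock: 3K 3O; the warehouse floor: 3K 2O)
8. 1 knight ← the loading dock.  (the loading dock: 4K 3O; the warehouse floor: 2K 2O)
9. 1 knight and 1 ogre → the warehouse floor.  (the loading dock: 3K 2O; the warehouse floor: 3K 3O)
10. 1 ogre ← the loading dock.  (the loading dock: 3K 3O; the warehouse floor: 3K 2O)
11. 1 knight and 1 ogre → the warehouse floor.  (the loading dock: 2K 2O; the warehouse floor: 4K 3O)
12. 1 knight ← the loading dock.  (the loading dock: 3K 2O; the warehouse floor: 3K 3O)
13. 1 knight and 1 ogre → the warehouse floor.  (the loading dock: 2K 1O; the warehouse floor: 4K 4O)
14. 1 ogre ← the loading dock.  (the loading dock: 2K 2O; the warehouse floor: 4K 3O)
15. 1 knight and 1 ogre → the warehouse floor.  (the loading dock: 1K 1O; the warehouse floor: 5K 4O)
16. 1 knight ← the loading dock.  (the loading dock: 2K 1O; the warehouse floor: 4K 4O)
17. 1 knight and 1 ogre → the warehouse floor.  (the loading dock: 1K 0O; the warehouse floor: 5K 5O)
18. 1 ogre ← the loading dock.  (the loading dock: 1K 1O; the warehouse floor: 5K 4O)
19. 1 knight and 1 ogre → the warehouse floor.  (the loading dock: 0K 0O; the warehouse floor: 6K 5O)

No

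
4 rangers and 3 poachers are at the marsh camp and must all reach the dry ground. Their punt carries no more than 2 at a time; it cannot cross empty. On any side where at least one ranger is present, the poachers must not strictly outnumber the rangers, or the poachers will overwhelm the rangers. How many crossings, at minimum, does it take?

Counting alone: each trip to the dry ground takes at most 2 across and each return brings at least 1 back, so after t trips out (and t−1 returns) at most 2t − (t−1) of the 7 are across; that first reaches 7 at t = 6, so at least 11 crossings are needed.
The plan below uses exactly 11 crossings, so it is optimal:
1. 2 poachers → the dry ground.  (the marsh camp: 4R 1P; the dry ground: 0R 2P)
2. 1 poacher ← the marsh camp.  (the marsh camp: 4R 2P; the dry ground: 0R 1P)
3. 2 poachers → the dry ground.  (the marsh camp: 4R 0P; the dry ground: 0R 3P)
4. 1 poacher ← the marsh camp.  (the marsh camp: 4R 1P; the dry ground: 0R 2P)
5. 2 rangers → the dry ground.  (the marsh camp: 2R 1P; the dry ground: 2R 2P)
6. 1 poacher ← the marsh camp.  (the marsh camp: 2R 2P; the dry ground: 2R 1P)
7. 1 ranger and 1 poacher → the dry ground.  (the marsh camp: 1R 1P; the dry ground: 3R 2P)
8. 1 ranger ← the marsh camp.  (the marsh camp: 2R 1P; the dry ground: 2R 2P)
9. 1 ranger and 1 poacher → the dry ground.  (the marsh camp: 1R 0P; the dry ground: 3R 3P)
10. 1 poacher ← the marsh camp.  (the marsh camp: 1R 1P; the dry ground: 3R 2P)
11. 1 ranger and 1 poacher → the dry ground.  (the marsh camp: 0R 0P; the dry ground: 4R 3P)

11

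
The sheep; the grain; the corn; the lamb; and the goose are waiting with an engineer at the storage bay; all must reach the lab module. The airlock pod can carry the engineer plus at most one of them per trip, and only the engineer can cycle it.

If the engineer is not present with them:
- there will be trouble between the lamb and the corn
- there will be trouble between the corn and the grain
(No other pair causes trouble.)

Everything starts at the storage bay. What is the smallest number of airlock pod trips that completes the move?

Counting alone: the engineer can take at most 1 across per trip to the lab module, so moving all 5 needs at least 5 loaded trips out, with a return between consecutive ones — at least 9 crossings.
The safety rule pushes this higher. Following every safe sequence of crossings, the most of the 5 that can be at the lab module as the airlock pod arrives there on crossing 9 is 4 — never all 5.
So no plan with fewer than 11 crossings exists, and this one achieves 11:
1. Engineer goes to the lab module with the corn.  [the storage bay: the goose, the grain, the lamb, the sheep | the lab module: the corn]
2. Engineer goes back to the storage bay alone.  [the storage bay: the goose, the grain, the lamb, the sheep | the lab module: the corn]
3. Engineer goes to the lab module with the sheep.  [the storage bay: the goose, the grain, the lamb | the lab module: the corn, the sheep]
4. Engineer goes back to the storage bay alone.  [the storage bay: the goose, the grain, the lamb | the lab module: the corn, the sheep]
5. Engineer goes to the lab module with the grain.  [the storage bay: the goose, the lamb | the lab module: the corn, the grain, the sheep]
6. Engineer goes back to the storage bay with the corn.  [the storage bay: the corn, the goose, the lamb | the lab module: the grain, the sheep]
7. Engineer goes to the lab module with the lamb.  [the storage bay: the corn, the goose | the lab module: the grain, the lamb, the sheep]
8. Engineer goes back to the storage bay alone.  [the storage bay: the corn, the goose | the lab module: the grain, the lamb, the sheep]
9. Engineer goes to the lab module with the goose.  [the storage bay: the corn | the lab module: the goose, the grain, the lamb, the sheep]
10. Engineer goes back to the storage bay alone.  [the storage bay: the corn | the lab module: the goose, the grain, the lamb, the sheep]
11. Engineer goes to the lab module with the corn.  [the storage bay: — | the lab module: the corn, the goose, the grain, the lamb, the sheep]

11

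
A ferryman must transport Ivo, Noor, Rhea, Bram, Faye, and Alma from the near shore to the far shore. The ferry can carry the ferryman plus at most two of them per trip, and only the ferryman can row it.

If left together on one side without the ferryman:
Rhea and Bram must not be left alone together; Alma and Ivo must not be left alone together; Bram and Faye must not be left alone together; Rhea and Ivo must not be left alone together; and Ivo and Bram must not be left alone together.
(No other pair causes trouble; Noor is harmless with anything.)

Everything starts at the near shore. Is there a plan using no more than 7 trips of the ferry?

No

Counting alone: the ferryman can take at most 2 across per trip to the far shore, so moving all 6 needs at least 3 loaded trips out, with a return between consecutive ones — at least 5 crossings.
The safety rule pushes this higher. Following every safe sequence of crossings, the most of the 6 that can be at the far shore as the ferry arrives there on crossings 5, 7 is 4, 5 respectively — never all 6.
So the move cannot be finished within 7 crossings. (The shortest complete plan takes 9:)
1. Ferryman goes to the far shore with Bram and Ivo.  [the near shore: Alma, Faye, Noor, Rhea | the far shore: Bram, Ivo]
2. Ferryman goes back to the near shore with Ivo.  [the near shore: Alma, Faye, Ivo, Noor, Rhea | the far shore: Bram]
3. Ferryman goes to the far shore with Ivo and Noor.  [the near shore: Alma, Faye, Rhea | the far shore: Bram, Ivo, Noor]
4. Ferryman goes back to the near shore with Ivo.  [the near shore: Alma, Faye, Ivo, Rhea | the far shore: Bram, Noor]
5. Ferryman goes to the far shore with Faye and Ivo.  [the near shore: Alma, Rhea | the far shore: Bram, Faye, Ivo, Noor]
6. Ferryman goes back to the near shore with Bram.  [the near shore: Alma, Bram, Rhea | the far shore: Faye, Ivo, Noor]
7. Ferryman goes to the far shore with Alma and Rhea.  [the near shore: Bram | the far shore: Alma, Faye, Ivo, Noor, Rhea]
8. Ferryman goes back to the near shore with Ivo.  [the near shore: Bram, Ivo | the far shore: Alma, Faye, Noor, Rhea]
9. Ferryman goes to the far shore with Bram and Ivo.  [the near shore: — | the far shore: Alma, Bram, Faye, Ivo, Noor, Rhea]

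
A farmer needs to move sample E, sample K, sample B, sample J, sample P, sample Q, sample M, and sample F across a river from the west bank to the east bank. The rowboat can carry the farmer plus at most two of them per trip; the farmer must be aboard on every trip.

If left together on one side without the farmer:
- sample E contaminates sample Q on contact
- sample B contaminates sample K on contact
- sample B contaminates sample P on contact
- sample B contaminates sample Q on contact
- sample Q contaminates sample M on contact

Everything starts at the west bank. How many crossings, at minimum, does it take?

Counting alone: the farmer can take at most 2 across per trip to the east bank, so moving all 8 needs at least 4 loaded trips out, with a return between consecutive ones — at least 7 crossings.
The safety rule pushes this higher. Following every safe sequence of crossings, the most of the 8 that can be at the east bank as the rowboat arrives there on crossing 7 is 7 — never all 8.
So no plan with fewer than 9 crossings exists, and this one achieves 9:
1. Farmer goes to the east bank with sample B and sample Q.
2. Farmer goes back to the west bank with sample B.
3. Farmer goes to the east bank with sample K and sample P.
4. Farmer goes back to the west bank alone.
5. Farmer goes to the east bank with sample F and sample J.
6. Farmer goes back to the west bank alone.
7. Farmer goes to the east bank with sample E and sample M.
8. Farmer goes back to the west bank with sample Q.
9. Farmer goes to the east bank with sample B and sample Q.

9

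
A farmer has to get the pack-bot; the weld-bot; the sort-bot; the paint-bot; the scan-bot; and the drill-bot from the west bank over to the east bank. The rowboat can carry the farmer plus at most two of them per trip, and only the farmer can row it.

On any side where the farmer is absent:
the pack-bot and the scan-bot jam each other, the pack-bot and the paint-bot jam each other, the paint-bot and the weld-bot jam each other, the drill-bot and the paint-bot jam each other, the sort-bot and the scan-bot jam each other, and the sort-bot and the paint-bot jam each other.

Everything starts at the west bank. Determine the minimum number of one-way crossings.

Counting alone: the farmer can take at most 2 across per trip to the east bank, so moving all 6 needs at least 3 loaded trips out, with a return between consecutive ones — at least 5 crossings.
The safety rule pushes this higher. Following every safe sequence of crossings, the most of the 6 that can be at the east bank as the rowboat arrives there on crossing 5 is 5 — never all 6.
So no plan with fewer than 7 crossings exists, and this one achieves 7:
1. Farmer goes to the east bank with the paint-bot and the scan-bot.  [the west bank: the drill-bot, the pack-bot, the sort-bot, the weld-bot | the east bank: the paint-bot, the scan-bot]
2. Farmer goes back to the west bank alone.  [the west bank: the drill-bot, the pack-bot, the sort-bot, the weld-bot | the east bank: the paint-bot, the scan-bot]
3. Farmer goes to the east bank with the pack-bot and the weld-bot.  [the west bank: the drill-bot, the sort-bot | the east bank: the pack-bot, the paint-bot, the scan-bot, the weld-bot]
4. Farmer goes back to the west bank with the paint-bot and the scan-bot.  [the west bank: the drill-bot, the paint-bot, the scan-bot, the sort-bot | the east bank: the pack-bot, the weld-bot]
5. Farmer goes to the east bank with the drill-bot and the sort-bot.  [the west bank: the paint-bot, the scan-bot | the east bank: the drill-bot, the pack-bot, the sort-bot, the weld-bot]
6. Farmer goes back to the west bank alone.  [the west bank: the paint-bot, the scan-bot | the east bank: the drill-bot, the pack-bot, the sort-bot, the weld-bot]
7. Farmer goes to the east bank with the paint-bot and the scan-bot.  [the west bank: — | the east bank: the drill-bot, the pack-bot, the paint-bot, the scan-bot, the sort-bot, the weld-bot]

7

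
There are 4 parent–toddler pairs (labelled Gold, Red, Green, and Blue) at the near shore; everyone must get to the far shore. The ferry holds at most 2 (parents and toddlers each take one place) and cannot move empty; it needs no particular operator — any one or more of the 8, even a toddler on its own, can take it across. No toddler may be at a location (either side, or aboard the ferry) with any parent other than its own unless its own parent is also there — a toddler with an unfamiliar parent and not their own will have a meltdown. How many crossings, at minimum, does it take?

impossible

Following every safe sequence of crossings from the start, the most of the 8 that can be at the far shore as the ferry arrives there on crossings 1, 3, 5 is 2, 3, 4 respectively; the best ever achieved is 4 of 8.
From crossing 7 on, no configuration arises that was not already reachable earlier: only 44 distinct safe configurations (who is on which side, and where the ferry is) can ever be reached, none of them has everyone across, and every continuation just revisits them. So no valid plan exists.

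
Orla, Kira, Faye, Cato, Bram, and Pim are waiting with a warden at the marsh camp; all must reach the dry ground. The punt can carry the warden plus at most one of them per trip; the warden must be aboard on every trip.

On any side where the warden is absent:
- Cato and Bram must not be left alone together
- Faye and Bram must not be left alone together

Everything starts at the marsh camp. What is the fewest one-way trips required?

13

Counting alone: the warden can take at most 1 across per trip to the dry ground, so moving all 6 needs at least 6 loaded trips out, with a return between consecutive ones — at least 11 crossings.
The safety rule pushes this higher. Following every safe sequence of crossings, the most of the 6 that can be at the dry ground as the punt arrives there on crossing 11 is 5 — never all 6.
So no plan with fewer than 13 crossings exists, and this one achieves 13:
1. Warden goes to the dry ground with Bram.  [the marsh camp: Cato, Faye, Kira, Orla, Pim | the dry ground: Bram]
2. Warden goes back to the marsh camp alone.  [the marsh camp: Cato, Faye, Kira, Orla, Pim | the dry ground: Bram]
3. Warden goes to the dry ground with Orla.  [the marsh camp: Cato, Faye, Kira, Pim | the dry ground: Bram, Orla]
4. Warden goes back to the marsh camp alone.  [the marsh camp: Cato, Faye, Kira, Pim | the dry ground: Bram, Orla]
5. Warden goes to the dry ground with Kira.  [the marsh camp: Cato, Faye, Pim | the dry ground: Bram, Kira, Orla]
6. Warden goes back to the marsh camp alone.  [the marsh camp: Cato, Faye, Pim | the dry ground: Bram, Kira, Orla]
7. Warden goes to the dry ground with Faye.  [the marsh camp: Cato, Pim | the dry ground: Bram, Faye, Kira, Orla]
8. Warden goes back to the marsh camp with Bram.  [the marsh camp: Bram, Cato, Pim | the dry ground: Faye, Kira, Orla]
9. Warden goes to the dry ground with Cato.  [the marsh camp: Bram, Pim | the dry ground: Cato, Faye, Kira, Orla]
10. Warden goes back to the marsh camp alone.  [the marsh camp: Bram, Pim | the dry ground: Cato, Faye, Kira, Orla]
11. Warden goes to the dry ground with Pim.  [the marsh camp: Bram | the dry ground: Cato, Faye, Kira, Orla, Pim]
12. Warden goes back to the marsh camp alone.  [the marsh camp: Bram | the dry ground: Cato, Faye, Kira, Orla, Pim]
13. Warden goes to the dry ground with Bram.  [the marsh camp: — | the dry ground: Bram, Cato, Faye, Kira, Orla, Pim]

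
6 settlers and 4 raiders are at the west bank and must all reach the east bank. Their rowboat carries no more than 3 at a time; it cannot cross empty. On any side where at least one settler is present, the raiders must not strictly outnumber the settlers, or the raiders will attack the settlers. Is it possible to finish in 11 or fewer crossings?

Yes — this plan uses 9 crossings (≤ 11):
1. 2 raiders → the east bank.  (the west bank: 6S 2R; the east bank: 0S 2R)
2. 1 raider ← the west bank.  (the west bank: 6S 3R; the east bank: 0S 1R)
3. 3 raiders → the east bank.  (the west bank: 6S 0R; the east bank: 0S 4R)
4. 1 raider ← the west bank.  (the west bank: 6S 1R; the east bank: 0S 3R)
5. 3 settlers → the east bank.  (the west bank: 3S 1R; the east bank: 3S 3R)
6. 1 raider ← the west bank.  (the west bank: 3S 2R; the east bank: 3S 2R)
7. 1 settler and 2 raiders → the east bank.  (the west bank: 2S 0R; the east bank: 4S 4R)
8. 1 raider ← the west bank.  (the west bank: 2S 1R; the east bank: 4S 3R)
9. 2 settlers and 1 raider → the east bank.  (the west bank: 0S 0R; the east bank: 6S 4R)

Yes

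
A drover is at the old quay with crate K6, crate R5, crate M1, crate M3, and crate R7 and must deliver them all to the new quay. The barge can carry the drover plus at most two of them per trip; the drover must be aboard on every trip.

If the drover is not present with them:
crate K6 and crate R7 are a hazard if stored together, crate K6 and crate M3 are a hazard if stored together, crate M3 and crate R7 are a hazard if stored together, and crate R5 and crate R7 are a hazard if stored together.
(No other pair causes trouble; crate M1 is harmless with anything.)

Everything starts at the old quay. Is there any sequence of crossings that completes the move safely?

1. Drover goes to the new quay with crate K6 and crate R7.  [the old quay: crate M1, crate M3, crate R5 | the new quay: crate K6, crate R7]
2. Drover goes back to the old quay with crate K6.  [the old quay: crate K6, crate M1, crate M3, crate R5 | the new quay: crate R7]
3. Drover goes to the new quay with crate K6 and crate R5.  [the old quay: crate M1, crate M3 | the new quay: crate K6, crate R5, crate R7]
4. Drover goes back to the old quay with crate R7.  [the old quay: crate M1, crate M3, crate R7 | the new quay: crate K6, crate R5]
5. Drover goes to the new quay with crate M1 and crate M3.  [the old quay: crate R7 | the new quay: crate K6, crate M1, crate M3, crate R5]
6. Drover goes back to the old quay with crate K6.  [the old quay: crate K6, crate R7 | the new quay: crate M1, crate M3, crate R5]
7. Drover goes to the new quay with crate K6 and crate R7.  [the old quay: — | the new quay: crate K6, crate M1, crate M3, crate R5, crate R7]

Yes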